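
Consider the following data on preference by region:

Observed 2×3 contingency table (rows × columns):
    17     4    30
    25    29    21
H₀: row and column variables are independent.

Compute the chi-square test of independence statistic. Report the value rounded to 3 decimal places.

Row totals [51, 75], col totals [42, 33, 51], n=126
χ² = (17−17.00)²/17.00 + (4−13.36)²/13.36 + (30−20.64)²/20.64 + (25−25.00)²/25.00 + (29−19.64)²/19.64 + (21−30.36)²/30.36 = 18.1381
df = 2

test statistic = 18.138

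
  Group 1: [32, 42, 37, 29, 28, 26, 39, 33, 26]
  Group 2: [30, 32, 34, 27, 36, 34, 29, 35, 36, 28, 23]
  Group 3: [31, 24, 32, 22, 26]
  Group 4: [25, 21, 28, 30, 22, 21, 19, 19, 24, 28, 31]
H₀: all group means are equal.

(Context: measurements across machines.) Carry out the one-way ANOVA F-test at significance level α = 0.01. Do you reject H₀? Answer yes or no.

Group means [32.44, 31.27, 27.00, 24.36], grand mean 28.861
SSB = Σnᵢ(x̄ᵢ−x̄)² = 419.356; SSW = ΣΣ(x−x̄ᵢ)² = 712.949
MSB = 419.356/3 = 139.7854; MSW = 712.949/32 = 22.2797
F = MSB/MSW = 6.2741
df = (3, 32)
p-value (upper-tail) = 0.00180
At α=0.01: p < α → reject H₀

reject H₀: yes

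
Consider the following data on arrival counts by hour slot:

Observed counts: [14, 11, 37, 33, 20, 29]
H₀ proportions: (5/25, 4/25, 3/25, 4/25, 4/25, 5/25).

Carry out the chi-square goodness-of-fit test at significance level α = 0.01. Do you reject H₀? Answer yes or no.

reject H₀: yes

n = 144; E_i = n·p_i = [28.80, 23.04, 17.28, 23.04, 23.04, 28.80]
χ² = (14−28.80)²/28.80 + (11−23.04)²/23.04 + (37−17.28)²/17.28 + (33−23.04)²/23.04 + (20−23.04)²/23.04 + (29−28.80)²/28.80 = 41.1100
df = 5
p-value (upper-tail) = 0.00000
At α=0.01: p < α → reject H₀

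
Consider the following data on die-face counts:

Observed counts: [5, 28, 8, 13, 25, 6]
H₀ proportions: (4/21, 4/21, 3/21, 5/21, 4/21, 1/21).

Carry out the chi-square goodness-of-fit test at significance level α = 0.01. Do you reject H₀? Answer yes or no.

reject H₀: yes

n = 85; E_i = n·p_i = [16.19, 16.19, 12.14, 20.24, 16.19, 4.05]
χ² = (5−16.19)²/16.19 + (28−16.19)²/16.19 + (8−12.14)²/12.14 + (13−20.24)²/20.24 + (25−16.19)²/16.19 + (6−4.05)²/4.05 = 26.0859
df = 5
p-value (upper-tail) = 0.00009
At α=0.01: p < α → reject H₀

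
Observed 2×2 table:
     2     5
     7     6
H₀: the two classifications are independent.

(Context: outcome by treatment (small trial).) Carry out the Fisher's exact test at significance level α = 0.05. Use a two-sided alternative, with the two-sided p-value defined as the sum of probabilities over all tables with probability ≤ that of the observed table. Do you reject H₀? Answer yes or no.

Margins: r₁=7, r₂=13, c₁=9, c₂=11, n=20
p_obs = C(7,2)·C(13,7)/C(20,9); sum pmf over tables with pmf ≤ p_obs
p-value (two-sided) = 0.37423
At α=0.05: p ≥ α → fail to reject H₀

reject H₀: no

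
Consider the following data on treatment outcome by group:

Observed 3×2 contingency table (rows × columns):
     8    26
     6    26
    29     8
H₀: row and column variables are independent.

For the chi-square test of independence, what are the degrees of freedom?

df = (r−1)(c−1) = (3−1)·(2−1) = 2

degrees of freedom = 2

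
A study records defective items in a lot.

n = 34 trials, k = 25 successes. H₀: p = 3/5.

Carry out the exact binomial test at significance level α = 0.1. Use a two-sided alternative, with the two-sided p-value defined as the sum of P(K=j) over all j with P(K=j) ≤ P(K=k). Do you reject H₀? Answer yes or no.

Exact binomial: n=34, k=25, p₀=3/5=0.6000
P(X=j) = C(n,j)·p₀^j·(1−p₀)^(n−j); p = Σ P(X=j) over j with P(X=j) ≤ P(X=25)
p-value (two-sided) = 0.11760
At α=0.1: p ≥ α → fail to reject H₀

reject H₀: no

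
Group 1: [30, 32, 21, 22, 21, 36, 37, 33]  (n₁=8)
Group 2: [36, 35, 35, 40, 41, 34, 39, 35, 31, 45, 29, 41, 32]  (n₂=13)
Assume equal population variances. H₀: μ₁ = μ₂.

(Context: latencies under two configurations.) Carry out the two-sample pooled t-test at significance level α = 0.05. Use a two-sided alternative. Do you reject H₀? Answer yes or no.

x̄₁=29.000, s₁=6.719, n₁=8
x̄₂=36.385, s₂=4.574, n₂=13
s_p² = [7·6.719² + 12·4.574²]/19 = 29.8462
SE = √(s_p²·(1/8+1/13)) = 2.4549
t = (29.000−36.385)/2.4549 = -3.0081
df = 19
p-value (two-sided) = 0.00723
At α=0.05: p < α → reject H₀

reject H₀: yes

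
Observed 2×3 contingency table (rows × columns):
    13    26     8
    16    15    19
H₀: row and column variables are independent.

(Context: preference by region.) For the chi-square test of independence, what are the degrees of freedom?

df = (r−1)(c−1) = (2−1)·(3−1) = 2

degrees of freedom = 2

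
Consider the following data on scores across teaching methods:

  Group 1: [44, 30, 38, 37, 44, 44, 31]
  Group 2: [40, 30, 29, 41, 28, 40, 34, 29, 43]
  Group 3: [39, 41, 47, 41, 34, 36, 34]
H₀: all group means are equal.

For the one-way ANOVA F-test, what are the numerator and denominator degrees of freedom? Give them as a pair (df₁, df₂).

k = 3 groups, N = 23 total
df = (k−1, N−k) = (3−1, 23−3) = (2, 20)

degrees of freedom = [2, 20]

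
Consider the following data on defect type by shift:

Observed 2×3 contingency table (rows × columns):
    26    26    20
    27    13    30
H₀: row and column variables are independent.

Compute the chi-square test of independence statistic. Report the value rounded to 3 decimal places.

test statistic = 6.325

Row totals [72, 70], col totals [53, 39, 50], n=142
χ² = (26−26.87)²/26.87 + (26−19.77)²/19.77 + (20−25.35)²/25.35 + (27−26.13)²/26.13 + (13−19.23)²/19.23 + (30−24.65)²/24.65 = 6.3253
df = 2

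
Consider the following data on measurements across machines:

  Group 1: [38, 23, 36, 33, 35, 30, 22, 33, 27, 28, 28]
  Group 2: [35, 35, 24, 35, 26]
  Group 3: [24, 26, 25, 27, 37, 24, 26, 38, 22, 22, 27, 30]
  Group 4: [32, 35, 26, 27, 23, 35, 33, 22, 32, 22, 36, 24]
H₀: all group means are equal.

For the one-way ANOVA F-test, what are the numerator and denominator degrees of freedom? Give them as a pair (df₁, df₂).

k = 4 groups, N = 40 total
df = (k−1, N−k) = (4−1, 40−4) = (3, 36)

degrees of freedom = [3, 36]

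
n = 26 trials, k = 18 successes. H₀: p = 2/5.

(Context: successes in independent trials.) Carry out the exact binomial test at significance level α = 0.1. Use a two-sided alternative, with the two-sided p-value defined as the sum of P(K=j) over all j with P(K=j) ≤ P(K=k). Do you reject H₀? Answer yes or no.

reject H₀: yes

Exact binomial: n=26, k=18, p₀=2/5=0.4000
P(X=j) = C(n,j)·p₀^j·(1−p₀)^(n−j); p = Σ P(X=j) over j with P(X=j) ≤ P(X=18)
p-value (two-sided) = 0.00405
At α=0.1: p < α → reject H₀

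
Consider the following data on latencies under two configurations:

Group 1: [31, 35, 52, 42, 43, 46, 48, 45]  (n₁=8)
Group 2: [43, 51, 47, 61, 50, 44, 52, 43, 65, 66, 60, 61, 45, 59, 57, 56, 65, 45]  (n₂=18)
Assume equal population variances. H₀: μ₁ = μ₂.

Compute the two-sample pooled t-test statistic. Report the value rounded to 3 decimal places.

test statistic = -3.353

x̄₁=42.750, s₁=6.840, n₁=8
x̄₂=53.889, s₂=8.188, n₂=18
s_p² = [7·6.840² + 17·8.188²]/24 = 61.1366
SE = √(s_p²·(1/8+1/18)) = 3.3224
t = (42.750−53.889)/3.3224 = -3.3526
df = 24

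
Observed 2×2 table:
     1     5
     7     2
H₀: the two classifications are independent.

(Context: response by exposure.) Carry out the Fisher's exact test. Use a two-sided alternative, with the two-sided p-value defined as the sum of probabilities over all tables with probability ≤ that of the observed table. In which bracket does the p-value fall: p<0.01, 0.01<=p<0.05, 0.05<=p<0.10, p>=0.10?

p-value bracket: 0.01<=p<0.05

Margins: r₁=6, r₂=9, c₁=8, c₂=7, n=15
p_obs = C(6,1)·C(9,7)/C(15,8); sum pmf over tables with pmf ≤ p_obs
p-value (two-sided) = 0.04056
→ bracket: 0.01<=p<0.05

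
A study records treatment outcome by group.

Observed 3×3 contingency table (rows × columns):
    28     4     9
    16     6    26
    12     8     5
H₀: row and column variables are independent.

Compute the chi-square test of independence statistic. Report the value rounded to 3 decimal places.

Row totals [41, 48, 25], col totals [56, 18, 40], n=114
χ² = (28−20.14)²/20.14 + (4−6.47)²/6.47 + (9−14.39)²/14.39 + (16−23.58)²/23.58 + (6−7.58)²/7.58 + (26−16.84)²/16.84 + (12−12.28)²/12.28 + (8−3.95)²/3.95 + (5−8.77)²/8.77 = 19.5626
df = 4

test statistic = 19.563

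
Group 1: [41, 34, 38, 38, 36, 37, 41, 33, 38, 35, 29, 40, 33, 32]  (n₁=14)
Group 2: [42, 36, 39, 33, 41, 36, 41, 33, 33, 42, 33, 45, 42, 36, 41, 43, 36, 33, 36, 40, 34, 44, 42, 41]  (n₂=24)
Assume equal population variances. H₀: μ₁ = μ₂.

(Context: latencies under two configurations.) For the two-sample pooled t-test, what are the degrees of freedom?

df = n₁ + n₂ − 2 = 14 + 24 − 2 = 36

degrees of freedom = 36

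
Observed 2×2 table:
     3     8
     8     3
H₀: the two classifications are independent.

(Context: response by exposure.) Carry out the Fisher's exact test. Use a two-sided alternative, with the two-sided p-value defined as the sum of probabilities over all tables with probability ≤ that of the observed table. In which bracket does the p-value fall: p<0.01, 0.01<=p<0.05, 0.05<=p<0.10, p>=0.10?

Margins: r₁=11, r₂=11, c₁=11, c₂=11, n=22
p_obs = C(11,3)·C(11,8)/C(22,11); sum pmf over tables with pmf ≤ p_obs
p-value (two-sided) = 0.08611
→ bracket: 0.05<=p<0.10

p-value bracket: 0.05<=p<0.10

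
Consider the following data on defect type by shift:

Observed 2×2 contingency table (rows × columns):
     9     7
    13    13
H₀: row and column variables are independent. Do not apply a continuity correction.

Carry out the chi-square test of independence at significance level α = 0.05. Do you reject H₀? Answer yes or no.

reject H₀: no

Row totals [16, 26], col totals [22, 20], n=42
χ² = (9−8.38)²/8.38 + (7−7.62)²/7.62 + (13−13.62)²/13.62 + (13−12.38)²/12.38 = 0.1551
df = 1
p-value (upper-tail) = 0.69370
At α=0.05: p ≥ α → fail to reject H₀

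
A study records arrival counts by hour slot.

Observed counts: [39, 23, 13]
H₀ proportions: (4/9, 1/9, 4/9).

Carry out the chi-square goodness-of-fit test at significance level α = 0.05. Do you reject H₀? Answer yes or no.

reject H₀: yes

n = 75; E_i = n·p_i = [33.33, 8.33, 33.33]
χ² = (39−33.33)²/33.33 + (23−8.33)²/8.33 + (13−33.33)²/33.33 = 39.1800
df = 2
p-value (upper-tail) = 0.00000
At α=0.05: p < α → reject H₀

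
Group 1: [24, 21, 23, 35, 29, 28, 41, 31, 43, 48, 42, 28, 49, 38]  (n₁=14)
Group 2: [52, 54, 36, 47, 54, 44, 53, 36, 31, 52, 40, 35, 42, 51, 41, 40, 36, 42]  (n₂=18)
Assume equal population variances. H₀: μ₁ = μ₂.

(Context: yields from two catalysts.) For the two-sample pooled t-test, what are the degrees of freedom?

df = n₁ + n₂ − 2 = 14 + 18 − 2 = 30

degrees of freedom = 30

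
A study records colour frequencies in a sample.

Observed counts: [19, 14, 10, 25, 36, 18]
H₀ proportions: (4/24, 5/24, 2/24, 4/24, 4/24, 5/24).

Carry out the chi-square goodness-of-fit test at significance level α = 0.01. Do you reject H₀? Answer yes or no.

n = 122; E_i = n·p_i = [20.33, 25.42, 10.17, 20.33, 20.33, 25.42]
χ² = (19−20.33)²/20.33 + (14−25.42)²/25.42 + (10−10.17)²/10.17 + (25−20.33)²/20.33 + (36−20.33)²/20.33 + (18−25.42)²/25.42 = 20.5246
df = 5
p-value (upper-tail) = 0.00100
At α=0.01: p < α → reject H₀

reject H₀: yes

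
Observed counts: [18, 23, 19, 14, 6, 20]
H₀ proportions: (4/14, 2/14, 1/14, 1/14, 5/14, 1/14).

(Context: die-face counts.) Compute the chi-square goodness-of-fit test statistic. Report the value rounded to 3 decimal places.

n = 100; E_i = n·p_i = [28.57, 14.29, 7.14, 7.14, 35.71, 7.14]
χ² = (18−28.57)²/28.57 + (23−14.29)²/14.29 + (19−7.14)²/7.14 + (14−7.14)²/7.14 + (6−35.71)²/35.71 + (20−7.14)²/7.14 = 83.3580
df = 5

test statistic = 83.358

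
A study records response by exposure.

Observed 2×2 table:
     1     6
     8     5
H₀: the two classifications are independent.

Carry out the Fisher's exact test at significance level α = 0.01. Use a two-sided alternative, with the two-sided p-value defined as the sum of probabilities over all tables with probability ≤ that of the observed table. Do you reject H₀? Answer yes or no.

reject H₀: no

Margins: r₁=7, r₂=13, c₁=9, c₂=11, n=20
p_obs = C(7,1)·C(13,8)/C(20,9); sum pmf over tables with pmf ≤ p_obs
p-value (two-sided) = 0.07028
At α=0.01: p ≥ α → fail to reject H₀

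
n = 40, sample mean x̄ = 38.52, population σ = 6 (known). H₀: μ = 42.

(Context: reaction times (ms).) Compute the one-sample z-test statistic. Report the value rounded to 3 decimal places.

test statistic = -3.668

SE = σ/√n = 6/√40 = 0.9487
z = (x̄−μ₀)/SE = (38.52−42)/0.9487 = -3.6682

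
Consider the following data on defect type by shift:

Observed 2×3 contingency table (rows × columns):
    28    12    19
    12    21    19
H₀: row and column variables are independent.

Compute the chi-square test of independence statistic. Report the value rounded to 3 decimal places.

Row totals [59, 52], col totals [40, 33, 38], n=111
χ² = (28−21.26)²/21.26 + (12−17.54)²/17.54 + (19−20.20)²/20.20 + (12−18.74)²/18.74 + (21−15.46)²/15.46 + (19−17.80)²/17.80 = 8.4467
df = 2

test statistic = 8.447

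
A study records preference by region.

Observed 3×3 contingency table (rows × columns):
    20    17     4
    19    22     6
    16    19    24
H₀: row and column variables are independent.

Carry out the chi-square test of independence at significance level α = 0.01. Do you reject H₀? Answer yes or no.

Row totals [41, 47, 59], col totals [55, 58, 34], n=147
χ² = (20−15.34)²/15.34 + (17−16.18)²/16.18 + (4−9.48)²/9.48 + (19−17.59)²/17.59 + (22−18.54)²/18.54 + (6−10.87)²/10.87 + (16−22.07)²/22.07 + (19−23.28)²/23.28 + (24−13.65)²/13.65 = 17.8818
df = 4
p-value (upper-tail) = 0.00130
At α=0.01: p < α → reject H₀

reject H₀: yes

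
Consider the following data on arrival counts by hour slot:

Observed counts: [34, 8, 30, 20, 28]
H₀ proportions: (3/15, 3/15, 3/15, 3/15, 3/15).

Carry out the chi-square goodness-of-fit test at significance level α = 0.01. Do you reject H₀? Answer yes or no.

n = 120; E_i = n·p_i = [24.00, 24.00, 24.00, 24.00, 24.00]
χ² = (34−24.00)²/24.00 + (8−24.00)²/24.00 + (30−24.00)²/24.00 + (20−24.00)²/24.00 + (28−24.00)²/24.00 = 17.6667
df = 4
p-value (upper-tail) = 0.00143
At α=0.01: p < α → reject H₀

reject H₀: yes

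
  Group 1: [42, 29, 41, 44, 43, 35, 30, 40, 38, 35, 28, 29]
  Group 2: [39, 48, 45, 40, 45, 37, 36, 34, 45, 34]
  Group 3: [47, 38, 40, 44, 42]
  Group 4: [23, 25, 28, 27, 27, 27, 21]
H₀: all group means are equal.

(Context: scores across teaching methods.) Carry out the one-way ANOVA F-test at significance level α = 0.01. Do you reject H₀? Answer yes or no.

Group means [36.17, 40.30, 42.20, 25.43], grand mean 36.059
SSB = Σnᵢ(x̄ᵢ−x̄)² = 1159.601; SSW = ΣΣ(x−x̄ᵢ)² = 718.281
MSB = 1159.601/3 = 386.5338; MSW = 718.281/30 = 23.9427
F = MSB/MSW = 16.1441
df = (3, 30)
p-value (upper-tail) = 0.00000
At α=0.01: p < α → reject H₀

reject H₀: yes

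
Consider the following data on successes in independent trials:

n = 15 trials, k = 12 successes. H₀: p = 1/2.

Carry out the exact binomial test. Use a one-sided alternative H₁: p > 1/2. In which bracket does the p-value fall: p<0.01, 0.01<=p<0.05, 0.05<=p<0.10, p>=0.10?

p-value bracket: 0.01<=p<0.05

Exact binomial: n=15, k=12, p₀=1/2=0.5000
P(X≥12) from Σ C(n,i)·p₀^i·(1−p₀)^(n−i)
p-value (one-sided, H₁ greater) = 0.01758
→ bracket: 0.01<=p<0.05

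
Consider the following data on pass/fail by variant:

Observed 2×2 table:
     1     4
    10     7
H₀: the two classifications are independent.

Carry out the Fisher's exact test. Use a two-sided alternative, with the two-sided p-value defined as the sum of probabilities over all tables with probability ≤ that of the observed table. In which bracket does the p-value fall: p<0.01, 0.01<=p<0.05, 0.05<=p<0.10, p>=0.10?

p-value bracket: p>=0.10

Margins: r₁=5, r₂=17, c₁=11, c₂=11, n=22
p_obs = C(5,1)·C(17,10)/C(22,11); sum pmf over tables with pmf ≤ p_obs
p-value (two-sided) = 0.31078
→ bracket: p>=0.10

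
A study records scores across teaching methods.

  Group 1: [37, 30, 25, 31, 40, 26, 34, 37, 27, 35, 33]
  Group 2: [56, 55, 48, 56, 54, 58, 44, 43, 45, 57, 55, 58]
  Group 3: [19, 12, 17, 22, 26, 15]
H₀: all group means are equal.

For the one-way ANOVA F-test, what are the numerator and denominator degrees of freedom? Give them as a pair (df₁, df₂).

k = 3 groups, N = 29 total
df = (k−1, N−k) = (3−1, 29−3) = (2, 26)

degrees of freedom = [2, 26]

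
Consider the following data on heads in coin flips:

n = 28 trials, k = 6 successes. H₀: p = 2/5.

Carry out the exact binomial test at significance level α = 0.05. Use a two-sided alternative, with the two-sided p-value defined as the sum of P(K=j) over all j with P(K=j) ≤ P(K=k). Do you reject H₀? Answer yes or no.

Exact binomial: n=28, k=6, p₀=2/5=0.4000
P(X=j) = C(n,j)·p₀^j·(1−p₀)^(n−j); p = Σ P(X=j) over j with P(X=j) ≤ P(X=6)
p-value (two-sided) = 0.05296
At α=0.05: p ≥ α → fail to reject H₀

reject H₀: no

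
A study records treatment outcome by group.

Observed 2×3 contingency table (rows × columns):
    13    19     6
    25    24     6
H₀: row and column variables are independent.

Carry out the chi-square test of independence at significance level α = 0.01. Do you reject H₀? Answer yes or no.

reject H₀: no

Row totals [38, 55], col totals [38, 43, 12], n=93
χ² = (13−15.53)²/15.53 + (19−17.57)²/17.57 + (6−4.90)²/4.90 + (25−22.47)²/22.47 + (24−25.43)²/25.43 + (6−7.10)²/7.10 = 1.3070
df = 2
p-value (upper-tail) = 0.52022
At α=0.01: p ≥ α → fail to reject H₀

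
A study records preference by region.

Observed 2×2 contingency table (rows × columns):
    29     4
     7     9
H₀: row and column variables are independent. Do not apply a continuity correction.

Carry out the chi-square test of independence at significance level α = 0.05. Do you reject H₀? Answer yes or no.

reject H₀: yes

Row totals [33, 16], col totals [36, 13], n=49
χ² = (29−24.24)²/24.24 + (4−8.76)²/8.76 + (7−11.76)²/11.76 + (9−4.24)²/4.24 = 10.7653
df = 1
p-value (upper-tail) = 0.00103
At α=0.05: p < α → reject H₀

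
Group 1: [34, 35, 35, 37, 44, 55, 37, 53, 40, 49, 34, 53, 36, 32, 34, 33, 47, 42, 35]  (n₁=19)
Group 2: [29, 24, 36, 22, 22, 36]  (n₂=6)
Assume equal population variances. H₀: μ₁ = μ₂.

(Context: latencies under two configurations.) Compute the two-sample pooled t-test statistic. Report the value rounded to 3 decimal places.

test statistic = 3.492

x̄₁=40.263, s₁=7.607, n₁=19
x̄₂=28.167, s₂=6.585, n₂=6
s_p² = [18·7.607² + 5·6.585²]/23 = 54.7182
SE = √(s_p²·(1/19+1/6)) = 3.4640
t = (40.263−28.167)/3.4640 = 3.4920
df = 23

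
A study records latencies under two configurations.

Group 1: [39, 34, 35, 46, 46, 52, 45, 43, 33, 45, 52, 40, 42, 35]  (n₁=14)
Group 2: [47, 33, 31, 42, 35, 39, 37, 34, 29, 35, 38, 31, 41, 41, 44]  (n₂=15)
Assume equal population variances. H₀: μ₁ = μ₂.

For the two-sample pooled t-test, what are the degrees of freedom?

df = n₁ + n₂ − 2 = 14 + 15 − 2 = 27

degrees of freedom = 27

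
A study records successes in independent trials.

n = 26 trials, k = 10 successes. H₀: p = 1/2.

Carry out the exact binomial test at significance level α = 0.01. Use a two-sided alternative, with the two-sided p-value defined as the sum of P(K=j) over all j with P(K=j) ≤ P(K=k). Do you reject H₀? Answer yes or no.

Exact binomial: n=26, k=10, p₀=1/2=0.5000
P(X=j) = C(n,j)·p₀^j·(1−p₀)^(n−j); p = Σ P(X=j) over j with P(X=j) ≤ P(X=10)
p-value (two-sided) = 0.32694
At α=0.01: p ≥ α → fail to reject H₀

reject H₀: no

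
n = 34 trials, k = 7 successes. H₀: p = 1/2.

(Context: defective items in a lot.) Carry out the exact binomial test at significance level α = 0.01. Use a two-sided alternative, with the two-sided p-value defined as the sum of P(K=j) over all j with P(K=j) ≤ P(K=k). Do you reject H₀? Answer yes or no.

reject H₀: yes

Exact binomial: n=34, k=7, p₀=1/2=0.5000
P(X=j) = C(n,j)·p₀^j·(1−p₀)^(n−j); p = Σ P(X=j) over j with P(X=j) ≤ P(X=7)
p-value (two-sided) = 0.00082
At α=0.01: p < α → reject H₀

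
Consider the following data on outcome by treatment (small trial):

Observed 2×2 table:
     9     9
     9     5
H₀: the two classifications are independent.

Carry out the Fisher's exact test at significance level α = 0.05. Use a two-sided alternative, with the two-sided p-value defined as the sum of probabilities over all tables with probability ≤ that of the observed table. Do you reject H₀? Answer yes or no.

Margins: r₁=18, r₂=14, c₁=18, c₂=14, n=32
p_obs = C(18,9)·C(14,9)/C(32,18); sum pmf over tables with pmf ≤ p_obs
p-value (two-sided) = 0.48959
At α=0.05: p ≥ α → fail to reject H₀

reject H₀: no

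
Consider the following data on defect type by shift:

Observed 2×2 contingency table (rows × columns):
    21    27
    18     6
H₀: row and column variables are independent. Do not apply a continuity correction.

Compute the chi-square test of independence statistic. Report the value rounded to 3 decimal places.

test statistic = 6.294

Row totals [48, 24], col totals [39, 33], n=72
χ² = (21−26.00)²/26.00 + (27−22.00)²/22.00 + (18−13.00)²/13.00 + (6−11.00)²/11.00 = 6.2937
df = 1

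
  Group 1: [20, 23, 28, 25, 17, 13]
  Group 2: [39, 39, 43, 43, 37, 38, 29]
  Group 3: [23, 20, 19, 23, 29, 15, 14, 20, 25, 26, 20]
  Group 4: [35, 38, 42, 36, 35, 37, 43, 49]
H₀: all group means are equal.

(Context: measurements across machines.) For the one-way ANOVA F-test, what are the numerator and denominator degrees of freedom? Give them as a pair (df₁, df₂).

degrees of freedom = [3, 28]

k = 4 groups, N = 32 total
df = (k−1, N−k) = (4−1, 32−4) = (3, 28)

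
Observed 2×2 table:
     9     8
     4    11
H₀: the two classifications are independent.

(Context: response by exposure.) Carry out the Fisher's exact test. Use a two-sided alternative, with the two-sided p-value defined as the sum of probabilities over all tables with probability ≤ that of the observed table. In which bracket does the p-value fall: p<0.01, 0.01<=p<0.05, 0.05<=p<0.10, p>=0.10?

p-value bracket: p>=0.10

Margins: r₁=17, r₂=15, c₁=13, c₂=19, n=32
p_obs = C(17,9)·C(15,4)/C(32,13); sum pmf over tables with pmf ≤ p_obs
p-value (two-sided) = 0.16574
→ bracket: p>=0.10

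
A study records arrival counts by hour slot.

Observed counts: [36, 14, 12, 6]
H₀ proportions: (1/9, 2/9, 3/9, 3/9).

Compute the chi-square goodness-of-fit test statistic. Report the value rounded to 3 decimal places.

n = 68; E_i = n·p_i = [7.56, 15.11, 22.67, 22.67]
χ² = (36−7.56)²/7.56 + (14−15.11)²/15.11 + (12−22.67)²/22.67 + (6−22.67)²/22.67 = 124.4412
df = 3

test statistic = 124.441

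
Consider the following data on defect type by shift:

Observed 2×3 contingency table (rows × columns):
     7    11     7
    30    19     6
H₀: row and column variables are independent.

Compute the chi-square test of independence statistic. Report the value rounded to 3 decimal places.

Row totals [25, 55], col totals [37, 30, 13], n=80
χ² = (7−11.56)²/11.56 + (11−9.38)²/9.38 + (7−4.06)²/4.06 + (30−25.44)²/25.44 + (19−20.62)²/20.62 + (6−8.94)²/8.94 = 6.1179
df = 2

test statistic = 6.118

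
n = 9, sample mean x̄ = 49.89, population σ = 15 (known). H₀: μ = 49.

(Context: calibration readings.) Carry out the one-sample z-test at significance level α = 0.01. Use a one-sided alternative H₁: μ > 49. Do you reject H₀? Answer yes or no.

reject H₀: no

SE = σ/√n = 15/√9 = 5.0000
z = (x̄−μ₀)/SE = (49.89−49)/5.0000 = 0.1780
p-value (one-sided, H₁ greater) = 0.42936
At α=0.01: p ≥ α → fail to reject H₀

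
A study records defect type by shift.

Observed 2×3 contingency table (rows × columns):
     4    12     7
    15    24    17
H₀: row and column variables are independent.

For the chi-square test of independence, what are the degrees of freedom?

degrees of freedom = 2

df = (r−1)(c−1) = (2−1)·(3−1) = 2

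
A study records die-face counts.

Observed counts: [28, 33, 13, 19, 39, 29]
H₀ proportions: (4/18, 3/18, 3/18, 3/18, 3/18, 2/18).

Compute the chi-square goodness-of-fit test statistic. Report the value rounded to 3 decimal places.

n = 161; E_i = n·p_i = [35.78, 26.83, 26.83, 26.83, 26.83, 17.89]
χ² = (28−35.78)²/35.78 + (33−26.83)²/26.83 + (13−26.83)²/26.83 + (19−26.83)²/26.83 + (39−26.83)²/26.83 + (29−17.89)²/17.89 = 24.9441
df = 5

test statistic = 24.944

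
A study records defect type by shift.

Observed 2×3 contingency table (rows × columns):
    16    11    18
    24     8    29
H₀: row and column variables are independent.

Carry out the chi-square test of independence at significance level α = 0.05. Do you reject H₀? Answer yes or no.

reject H₀: no

Row totals [45, 61], col totals [40, 19, 47], n=106
χ² = (16−16.98)²/16.98 + (11−8.07)²/8.07 + (18−19.95)²/19.95 + (24−23.02)²/23.02 + (8−10.93)²/10.93 + (29−27.05)²/27.05 = 2.2851
df = 2
p-value (upper-tail) = 0.31900
At α=0.05: p ≥ α → fail to reject H₀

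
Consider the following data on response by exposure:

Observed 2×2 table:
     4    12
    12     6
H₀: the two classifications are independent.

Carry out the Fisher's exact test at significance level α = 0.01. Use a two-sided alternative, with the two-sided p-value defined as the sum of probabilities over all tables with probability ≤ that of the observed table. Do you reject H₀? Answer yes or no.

reject H₀: no

Margins: r₁=16, r₂=18, c₁=16, c₂=18, n=34
p_obs = C(16,4)·C(18,12)/C(34,16); sum pmf over tables with pmf ≤ p_obs
p-value (two-sided) = 0.02042
At α=0.01: p ≥ α → fail to reject H₀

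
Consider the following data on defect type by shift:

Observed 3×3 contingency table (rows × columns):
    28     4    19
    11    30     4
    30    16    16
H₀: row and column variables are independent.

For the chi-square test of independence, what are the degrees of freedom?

df = (r−1)(c−1) = (3−1)·(3−1) = 4

degrees of freedom = 4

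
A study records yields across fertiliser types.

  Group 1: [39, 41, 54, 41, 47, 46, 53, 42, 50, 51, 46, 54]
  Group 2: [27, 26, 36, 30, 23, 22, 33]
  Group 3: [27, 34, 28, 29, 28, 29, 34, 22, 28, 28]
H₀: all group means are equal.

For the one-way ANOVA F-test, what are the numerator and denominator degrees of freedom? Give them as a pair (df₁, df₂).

degrees of freedom = [2, 26]

k = 3 groups, N = 29 total
df = (k−1, N−k) = (3−1, 29−3) = (2, 26)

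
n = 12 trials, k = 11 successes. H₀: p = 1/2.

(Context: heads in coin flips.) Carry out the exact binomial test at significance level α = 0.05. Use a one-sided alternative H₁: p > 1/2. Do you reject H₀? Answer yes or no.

reject H₀: yes

Exact binomial: n=12, k=11, p₀=1/2=0.5000
P(X≥11) from Σ C(n,i)·p₀^i·(1−p₀)^(n−i)
p-value (one-sided, H₁ greater) = 0.00317
At α=0.05: p < α → reject H₀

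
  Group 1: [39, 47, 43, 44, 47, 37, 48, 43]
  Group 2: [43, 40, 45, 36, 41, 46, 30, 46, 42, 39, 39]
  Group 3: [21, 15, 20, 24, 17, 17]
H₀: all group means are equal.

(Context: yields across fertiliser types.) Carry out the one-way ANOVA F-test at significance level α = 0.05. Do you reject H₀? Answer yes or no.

reject H₀: yes

Group means [43.50, 40.64, 19.00], grand mean 36.360
SSB = Σnᵢ(x̄ᵢ−x̄)² = 2417.215; SSW = ΣΣ(x−x̄ᵢ)² = 386.545
MSB = 2417.215/2 = 1208.6073; MSW = 386.545/22 = 17.5702
F = MSB/MSW = 68.7871
df = (2, 22)
p-value (upper-tail) = 0.00000
At α=0.05: p < α → reject H₀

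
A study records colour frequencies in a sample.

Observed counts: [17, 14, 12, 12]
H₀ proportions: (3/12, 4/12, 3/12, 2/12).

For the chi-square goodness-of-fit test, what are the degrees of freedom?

df = k − 1 = 4 − 1 = 3

degrees of freedom = 3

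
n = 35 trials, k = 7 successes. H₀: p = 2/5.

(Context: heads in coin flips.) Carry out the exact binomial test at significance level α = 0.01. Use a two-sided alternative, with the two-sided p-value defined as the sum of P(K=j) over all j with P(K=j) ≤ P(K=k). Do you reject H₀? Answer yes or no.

reject H₀: no

Exact binomial: n=35, k=7, p₀=2/5=0.4000
P(X=j) = C(n,j)·p₀^j·(1−p₀)^(n−j); p = Σ P(X=j) over j with P(X=j) ≤ P(X=7)
p-value (two-sided) = 0.01543
At α=0.01: p ≥ α → fail to reject H₀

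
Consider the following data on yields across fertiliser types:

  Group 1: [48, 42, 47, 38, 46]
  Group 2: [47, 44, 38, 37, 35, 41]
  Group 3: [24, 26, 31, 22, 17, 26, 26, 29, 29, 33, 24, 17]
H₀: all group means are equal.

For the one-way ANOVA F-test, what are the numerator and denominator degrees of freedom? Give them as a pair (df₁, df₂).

k = 3 groups, N = 23 total
df = (k−1, N−k) = (3−1, 23−3) = (2, 20)

degrees of freedom = [2, 20]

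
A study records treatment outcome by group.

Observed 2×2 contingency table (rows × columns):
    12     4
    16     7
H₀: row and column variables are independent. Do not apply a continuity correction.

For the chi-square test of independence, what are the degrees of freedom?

df = (r−1)(c−1) = (2−1)·(2−1) = 1

degrees of freedom = 1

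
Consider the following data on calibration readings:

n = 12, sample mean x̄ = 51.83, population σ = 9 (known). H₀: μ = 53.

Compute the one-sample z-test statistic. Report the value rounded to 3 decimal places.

test statistic = -0.450

SE = σ/√n = 9/√12 = 2.5981
z = (x̄−μ₀)/SE = (51.83−53)/2.5981 = -0.4503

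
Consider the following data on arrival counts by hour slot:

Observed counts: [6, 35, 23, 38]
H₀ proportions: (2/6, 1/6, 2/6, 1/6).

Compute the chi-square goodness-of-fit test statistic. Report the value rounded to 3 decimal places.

test statistic = 71.618

n = 102; E_i = n·p_i = [34.00, 17.00, 34.00, 17.00]
χ² = (6−34.00)²/34.00 + (35−17.00)²/17.00 + (23−34.00)²/34.00 + (38−17.00)²/17.00 = 71.6176
df = 3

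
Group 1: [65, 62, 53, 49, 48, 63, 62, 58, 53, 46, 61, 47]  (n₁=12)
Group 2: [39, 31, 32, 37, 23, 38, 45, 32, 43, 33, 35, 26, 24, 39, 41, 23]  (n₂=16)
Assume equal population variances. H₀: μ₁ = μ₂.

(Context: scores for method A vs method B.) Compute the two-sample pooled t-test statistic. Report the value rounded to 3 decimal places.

test statistic = 8.089

x̄₁=55.583, s₁=7.012, n₁=12
x̄₂=33.812, s₂=7.073, n₂=16
s_p² = [11·7.012² + 15·7.073²]/26 = 49.6675
SE = √(s_p²·(1/12+1/16)) = 2.6913
t = (55.583−33.812)/2.6913 = 8.0893
df = 26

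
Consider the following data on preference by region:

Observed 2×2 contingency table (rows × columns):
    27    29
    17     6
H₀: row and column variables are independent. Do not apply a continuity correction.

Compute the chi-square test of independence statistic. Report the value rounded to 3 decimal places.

test statistic = 4.364

Row totals [56, 23], col totals [44, 35], n=79
χ² = (27−31.19)²/31.19 + (29−24.81)²/24.81 + (17−12.81)²/12.81 + (6−10.19)²/10.19 = 4.3636
df = 1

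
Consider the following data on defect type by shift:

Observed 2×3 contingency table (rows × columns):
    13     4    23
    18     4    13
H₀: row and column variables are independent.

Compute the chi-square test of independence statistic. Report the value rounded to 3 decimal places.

test statistic = 3.265

Row totals [40, 35], col totals [31, 8, 36], n=75
χ² = (13−16.53)²/16.53 + (4−4.27)²/4.27 + (23−19.20)²/19.20 + (18−14.47)²/14.47 + (4−3.73)²/3.73 + (13−16.80)²/16.80 = 3.2654
df = 2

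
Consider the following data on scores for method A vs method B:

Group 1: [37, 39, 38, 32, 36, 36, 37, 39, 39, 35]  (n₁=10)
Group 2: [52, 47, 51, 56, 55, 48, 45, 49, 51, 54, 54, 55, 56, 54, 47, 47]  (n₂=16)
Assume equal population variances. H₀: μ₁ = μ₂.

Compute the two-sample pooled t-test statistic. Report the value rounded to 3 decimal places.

test statistic = -11.176

x̄₁=36.800, s₁=2.201, n₁=10
x̄₂=51.312, s₂=3.701, n₂=16
s_p² = [9·2.201² + 15·3.701²]/24 = 10.3766
SE = √(s_p²·(1/10+1/16)) = 1.2985
t = (36.800−51.312)/1.2985 = -11.1761
df = 24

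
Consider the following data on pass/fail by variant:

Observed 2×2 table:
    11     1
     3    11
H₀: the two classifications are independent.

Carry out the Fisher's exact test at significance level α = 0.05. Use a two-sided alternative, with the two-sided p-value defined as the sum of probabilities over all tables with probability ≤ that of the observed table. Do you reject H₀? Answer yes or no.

Margins: r₁=12, r₂=14, c₁=14, c₂=12, n=26
p_obs = C(12,11)·C(14,3)/C(26,14); sum pmf over tables with pmf ≤ p_obs
p-value (two-sided) = 0.00048
At α=0.05: p < α → reject H₀

reject H₀: yes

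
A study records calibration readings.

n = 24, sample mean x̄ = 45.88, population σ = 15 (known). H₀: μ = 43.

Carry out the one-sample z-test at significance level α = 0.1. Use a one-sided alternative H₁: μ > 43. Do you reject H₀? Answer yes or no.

reject H₀: no

SE = σ/√n = 15/√24 = 3.0619
z = (x̄−μ₀)/SE = (45.88−43)/3.0619 = 0.9406
p-value (one-sided, H₁ greater) = 0.17345
At α=0.1: p ≥ α → fail to reject H₀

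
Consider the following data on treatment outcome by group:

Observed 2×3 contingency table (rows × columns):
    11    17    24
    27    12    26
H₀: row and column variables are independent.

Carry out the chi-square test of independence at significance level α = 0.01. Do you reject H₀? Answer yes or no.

reject H₀: no

Row totals [52, 65], col totals [38, 29, 50], n=117
χ² = (11−16.89)²/16.89 + (17−12.89)²/12.89 + (24−22.22)²/22.22 + (27−21.11)²/21.11 + (12−16.11)²/16.11 + (26−27.78)²/27.78 = 6.3124
df = 2
p-value (upper-tail) = 0.04259
At α=0.01: p ≥ α → fail to reject H₀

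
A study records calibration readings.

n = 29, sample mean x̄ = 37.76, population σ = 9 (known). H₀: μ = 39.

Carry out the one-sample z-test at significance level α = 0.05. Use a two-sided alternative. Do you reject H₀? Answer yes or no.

SE = σ/√n = 9/√29 = 1.6713
z = (x̄−μ₀)/SE = (37.76−39)/1.6713 = -0.7420
p-value (two-sided) = 0.45811
At α=0.05: p ≥ α → fail to reject H₀

reject H₀: no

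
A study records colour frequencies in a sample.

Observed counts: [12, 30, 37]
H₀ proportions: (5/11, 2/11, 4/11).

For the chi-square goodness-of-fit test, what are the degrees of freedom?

df = k − 1 = 3 − 1 = 2

degrees of freedom = 2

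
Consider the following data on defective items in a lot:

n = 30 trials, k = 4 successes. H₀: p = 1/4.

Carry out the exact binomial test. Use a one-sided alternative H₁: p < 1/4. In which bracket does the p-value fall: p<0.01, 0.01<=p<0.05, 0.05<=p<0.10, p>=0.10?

p-value bracket: 0.05<=p<0.10

Exact binomial: n=30, k=4, p₀=1/4=0.2500
P(X≤4) from Σ C(n,i)·p₀^i·(1−p₀)^(n−i)
p-value (one-sided, H₁ less) = 0.09787
→ bracket: 0.05<=p<0.10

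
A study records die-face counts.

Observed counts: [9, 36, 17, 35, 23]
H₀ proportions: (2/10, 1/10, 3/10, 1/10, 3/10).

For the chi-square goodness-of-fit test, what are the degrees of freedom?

df = k − 1 = 5 − 1 = 4

degrees of freedom = 4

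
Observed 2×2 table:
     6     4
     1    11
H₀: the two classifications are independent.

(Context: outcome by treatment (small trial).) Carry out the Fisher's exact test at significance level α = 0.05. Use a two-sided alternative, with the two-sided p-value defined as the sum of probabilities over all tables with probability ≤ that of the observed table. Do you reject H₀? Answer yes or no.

reject H₀: yes

Margins: r₁=10, r₂=12, c₁=7, c₂=15, n=22
p_obs = C(10,6)·C(12,1)/C(22,7); sum pmf over tables with pmf ≤ p_obs
p-value (two-sided) = 0.02012
At α=0.05: p < α → reject H₀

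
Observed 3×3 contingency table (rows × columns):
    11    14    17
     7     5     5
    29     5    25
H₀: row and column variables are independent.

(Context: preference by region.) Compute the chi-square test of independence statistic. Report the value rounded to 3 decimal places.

test statistic = 12.078

Row totals [42, 17, 59], col totals [47, 24, 47], n=118
χ² = (11−16.73)²/16.73 + (14−8.54)²/8.54 + (17−16.73)²/16.73 + (7−6.77)²/6.77 + (5−3.46)²/3.46 + (5−6.77)²/6.77 + (29−23.50)²/23.50 + (5−12.00)²/12.00 + (25−23.50)²/23.50 = 12.0784
df = 4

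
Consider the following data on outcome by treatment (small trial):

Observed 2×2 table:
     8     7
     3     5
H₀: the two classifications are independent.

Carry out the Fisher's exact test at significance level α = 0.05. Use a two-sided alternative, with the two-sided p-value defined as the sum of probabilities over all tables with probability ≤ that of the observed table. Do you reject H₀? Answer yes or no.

reject H₀: no

Margins: r₁=15, r₂=8, c₁=11, c₂=12, n=23
p_obs = C(15,8)·C(8,3)/C(23,11); sum pmf over tables with pmf ≤ p_obs
p-value (two-sided) = 0.66685
At α=0.05: p ≥ α → fail to reject H₀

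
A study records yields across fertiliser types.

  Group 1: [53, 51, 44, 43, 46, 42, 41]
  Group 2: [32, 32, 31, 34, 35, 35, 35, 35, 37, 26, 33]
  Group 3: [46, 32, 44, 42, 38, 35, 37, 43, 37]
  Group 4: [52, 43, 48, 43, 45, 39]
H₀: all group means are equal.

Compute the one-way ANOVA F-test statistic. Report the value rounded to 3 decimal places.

Group means [45.71, 33.18, 39.33, 45.00], grand mean 39.667
SSB = Σnᵢ(x̄ᵢ−x̄)² = 890.268; SSW = ΣΣ(x−x̄ᵢ)² = 489.065
MSB = 890.268/3 = 296.7561; MSW = 489.065/29 = 16.8643
F = MSB/MSW = 17.5967
df = (3, 29)

test statistic = 17.597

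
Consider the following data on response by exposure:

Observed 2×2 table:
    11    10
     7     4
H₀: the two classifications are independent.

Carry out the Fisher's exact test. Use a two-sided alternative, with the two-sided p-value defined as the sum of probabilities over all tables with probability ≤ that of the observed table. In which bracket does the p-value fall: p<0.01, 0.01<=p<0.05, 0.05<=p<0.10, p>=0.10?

p-value bracket: p>=0.10

Margins: r₁=21, r₂=11, c₁=18, c₂=14, n=32
p_obs = C(21,11)·C(11,7)/C(32,18); sum pmf over tables with pmf ≤ p_obs
p-value (two-sided) = 0.71195
→ bracket: p>=0.10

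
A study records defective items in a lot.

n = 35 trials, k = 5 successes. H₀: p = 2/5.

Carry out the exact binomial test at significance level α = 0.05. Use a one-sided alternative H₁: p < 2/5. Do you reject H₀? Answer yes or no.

reject H₀: yes

Exact binomial: n=35, k=5, p₀=2/5=0.4000
P(X≤5) from Σ C(n,i)·p₀^i·(1−p₀)^(n−i)
p-value (one-sided, H₁ less) = 0.00095
At α=0.05: p < α → reject H₀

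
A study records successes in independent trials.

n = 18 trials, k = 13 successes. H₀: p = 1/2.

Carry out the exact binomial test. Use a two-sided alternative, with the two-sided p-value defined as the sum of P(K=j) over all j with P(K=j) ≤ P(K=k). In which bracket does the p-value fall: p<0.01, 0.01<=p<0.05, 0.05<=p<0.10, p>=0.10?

p-value bracket: 0.05<=p<0.10

Exact binomial: n=18, k=13, p₀=1/2=0.5000
P(X=j) = C(n,j)·p₀^j·(1−p₀)^(n−j); p = Σ P(X=j) over j with P(X=j) ≤ P(X=13)
p-value (two-sided) = 0.09625
→ bracket: 0.05<=p<0.10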